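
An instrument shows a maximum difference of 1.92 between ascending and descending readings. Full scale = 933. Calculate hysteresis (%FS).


Hysteresis = (max difference / full scale) * 100%.
H = (1.92 / 933) * 100
H = 0.206 %FS

0.206 %FS


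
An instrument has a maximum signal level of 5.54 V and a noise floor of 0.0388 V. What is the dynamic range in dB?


Dynamic range = 20 * log10(Vmax / Vnoise).
DR = 20 * log10(5.54 / 0.0388)
DR = 20 * log10(142.78)
DR = 43.09 dB

43.09 dB


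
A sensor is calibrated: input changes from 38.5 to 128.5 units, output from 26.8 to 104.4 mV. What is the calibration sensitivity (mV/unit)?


Sensitivity = (y2 - y1) / (x2 - x1).
S = (104.4 - 26.8) / (128.5 - 38.5)
S = 77.6 / 90.0
S = 0.8622 mV/unit

0.8622 mV/unit


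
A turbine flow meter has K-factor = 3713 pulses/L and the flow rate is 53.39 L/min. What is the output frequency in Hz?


Frequency = K * Q / 60 (converting L/min to L/s).
f = 3713 * 53.39 / 60
f = 198237.07 / 60
f = 3303.95 Hz

3303.95 Hz


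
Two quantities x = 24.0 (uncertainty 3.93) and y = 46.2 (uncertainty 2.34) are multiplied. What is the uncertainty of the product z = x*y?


For a product z = x*y, the relative uncertainty is:
uz/z = sqrt((ux/x)^2 + (uy/y)^2)
Relative uncertainties: ux/x = 3.93/24.0 = 0.16375
uy/y = 2.34/46.2 = 0.050649
z = 24.0 * 46.2 = 1108.8
uz = 1108.8 * sqrt(0.16375^2 + 0.050649^2) = 190.053

190.053


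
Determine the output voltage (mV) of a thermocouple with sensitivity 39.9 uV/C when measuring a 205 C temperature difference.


The thermocouple output V = sensitivity * dT.
V = 39.9 uV/C * 205 C
V = 8179.5 uV
V = 8.18 mV

8.18 mV


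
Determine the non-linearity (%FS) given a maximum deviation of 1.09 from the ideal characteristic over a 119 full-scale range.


Linearity error = (max deviation / full scale) * 100%.
Linearity = (1.09 / 119) * 100
Linearity = 0.916 %FS

0.916 %FS


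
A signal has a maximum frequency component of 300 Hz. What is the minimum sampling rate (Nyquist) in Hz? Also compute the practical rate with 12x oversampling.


By Nyquist theorem, fs_min = 2 * fmax.
fs_min = 2 * 300 = 600 Hz
Practical rate = 12 * fs_min = 12 * 600 = 7200 Hz

fs_min = 600 Hz, fs_practical = 7200 Hz


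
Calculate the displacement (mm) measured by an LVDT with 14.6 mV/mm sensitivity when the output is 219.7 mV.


Displacement = Vout / sensitivity.
d = 219.7 / 14.6
d = 15.048 mm

15.048 mm


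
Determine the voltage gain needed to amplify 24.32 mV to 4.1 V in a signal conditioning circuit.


Gain = Vout / Vin (converting to same units).
G = 4.1 V / 24.32 mV
G = 4100.0 mV / 24.32 mV
G = 168.59

168.59


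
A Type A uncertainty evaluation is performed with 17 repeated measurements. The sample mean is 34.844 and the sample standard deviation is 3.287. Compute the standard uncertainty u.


The standard uncertainty for Type A evaluation is u = s / sqrt(n).
u = 3.287 / sqrt(17)
u = 3.287 / 4.1231
u = 0.7972

0.7972


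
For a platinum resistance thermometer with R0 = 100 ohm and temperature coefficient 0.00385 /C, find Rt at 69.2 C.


The RTD equation: Rt = R0 * (1 + alpha * T).
Rt = 100 * (1 + 0.00385 * 69.2)
Rt = 100 * (1 + 0.26642)
Rt = 100 * 1.26642
Rt = 126.642 ohm

126.642 ohm


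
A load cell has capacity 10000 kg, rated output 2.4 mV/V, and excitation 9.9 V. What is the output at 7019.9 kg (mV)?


Vout = rated_output * Vex * (load / capacity).
Vout = 2.4 * 9.9 * (7019.9 / 10000)
Vout = 2.4 * 9.9 * 0.70199
Vout = 16.679 mV

16.679 mV


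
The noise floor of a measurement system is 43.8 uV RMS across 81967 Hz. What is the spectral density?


Noise spectral density = Vrms / sqrt(BW).
NSD = 43.8 / sqrt(81967)
NSD = 43.8 / 286.2988
NSD = 0.153 uV/sqrt(Hz)

0.153 uV/sqrt(Hz)


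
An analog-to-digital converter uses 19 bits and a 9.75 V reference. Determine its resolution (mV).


The resolution (LSB) of an ADC is Vref / 2^n.
LSB = 9.75 / 2^19
LSB = 9.75 / 524288
LSB = 1.86e-05 V = 0.01859665 mV

0.01859665 mV


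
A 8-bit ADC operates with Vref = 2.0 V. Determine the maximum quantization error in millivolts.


The maximum quantization error is +/- LSB/2.
LSB = Vref / 2^n = 2.0 / 256 = 0.0078125 V
Max error = LSB / 2 = 0.0078125 / 2 = 0.00390625 V
Max error = 3.9062 mV

3.9062 mV


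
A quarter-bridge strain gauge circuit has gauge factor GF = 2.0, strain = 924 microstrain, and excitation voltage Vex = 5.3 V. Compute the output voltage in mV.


Quarter bridge output: Vout = (GF * epsilon * Vex) / 4.
Vout = (2.0 * 924e-6 * 5.3) / 4
Vout = 0.0097944 / 4 V
Vout = 0.0024486 V = 2.4486 mV

2.4486 mV


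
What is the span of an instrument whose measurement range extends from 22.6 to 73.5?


Span = upper range - lower range.
Span = 73.5 - (22.6)
Span = 50.9

50.9


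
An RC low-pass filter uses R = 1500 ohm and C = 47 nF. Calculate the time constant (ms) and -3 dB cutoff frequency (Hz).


Time constant: tau = R * C.
tau = 1500 * 4.70e-08 = 7.05e-05 s
tau = 0.0705 ms
Cutoff frequency: fc = 1 / (2*pi*R*C).
fc = 1 / (2*pi*7.05e-05) = 2257.52 Hz

tau = 0.0705 ms, fc = 2257.52 Hz


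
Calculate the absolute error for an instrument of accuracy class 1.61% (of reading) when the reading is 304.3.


Absolute error = (accuracy% / 100) * reading.
Error = (1.61 / 100) * 304.3
Error = 0.0161 * 304.3
Error = 4.8992

4.8992


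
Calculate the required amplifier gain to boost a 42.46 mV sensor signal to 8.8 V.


Gain = Vout / Vin (converting to same units).
G = 8.8 V / 42.46 mV
G = 8800.0 mV / 42.46 mV
G = 207.25

207.25


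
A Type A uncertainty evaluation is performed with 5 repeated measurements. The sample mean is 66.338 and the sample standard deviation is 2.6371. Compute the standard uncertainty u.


The standard uncertainty for Type A evaluation is u = s / sqrt(n).
u = 2.6371 / sqrt(5)
u = 2.6371 / 2.2361
u = 1.1793

1.1793


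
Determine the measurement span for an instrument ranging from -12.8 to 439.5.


Span = upper range - lower range.
Span = 439.5 - (-12.8)
Span = 452.3

452.3


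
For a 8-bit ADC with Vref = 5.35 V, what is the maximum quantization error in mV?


The maximum quantization error is +/- LSB/2.
LSB = Vref / 2^n = 5.35 / 256 = 0.02089844 V
Max error = LSB / 2 = 0.02089844 / 2 = 0.01044922 V
Max error = 10.4492 mV

10.4492 mV


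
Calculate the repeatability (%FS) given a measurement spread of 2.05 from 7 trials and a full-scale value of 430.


Repeatability = (spread / full scale) * 100%.
R = (2.05 / 430) * 100
R = 0.477 %FS

0.477 %FS


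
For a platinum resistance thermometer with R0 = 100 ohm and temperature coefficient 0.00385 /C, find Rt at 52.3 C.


The RTD equation: Rt = R0 * (1 + alpha * T).
Rt = 100 * (1 + 0.00385 * 52.3)
Rt = 100 * (1 + 0.201355)
Rt = 100 * 1.201355
Rt = 120.135 ohm

120.135 ohm


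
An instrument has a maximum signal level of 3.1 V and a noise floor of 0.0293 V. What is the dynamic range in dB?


Dynamic range = 20 * log10(Vmax / Vnoise).
DR = 20 * log10(3.1 / 0.0293)
DR = 20 * log10(105.8)
DR = 40.49 dB

40.49 dB


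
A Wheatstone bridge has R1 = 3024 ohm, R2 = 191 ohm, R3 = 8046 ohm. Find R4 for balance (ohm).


At balance: R1*R4 = R2*R3, so R4 = R2*R3/R1.
R4 = 191 * 8046 / 3024
R4 = 1536786 / 3024
R4 = 508.2 ohm

508.2 ohm


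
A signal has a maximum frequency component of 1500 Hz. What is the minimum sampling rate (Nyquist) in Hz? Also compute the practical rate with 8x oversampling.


By Nyquist theorem, fs_min = 2 * fmax.
fs_min = 2 * 1500 = 3000 Hz
Practical rate = 8 * fs_min = 8 * 3000 = 24000 Hz

fs_min = 3000 Hz, fs_practical = 24000 Hz


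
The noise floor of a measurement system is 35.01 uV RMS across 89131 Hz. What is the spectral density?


Noise spectral density = Vrms / sqrt(BW).
NSD = 35.01 / sqrt(89131)
NSD = 35.01 / 298.5482
NSD = 0.1173 uV/sqrt(Hz)

0.1173 uV/sqrt(Hz)


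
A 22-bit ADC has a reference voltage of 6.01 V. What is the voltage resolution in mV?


The resolution (LSB) of an ADC is Vref / 2^n.
LSB = 6.01 / 2^22
LSB = 6.01 / 4194304
LSB = 1.43e-06 V = 0.0014329 mV

0.0014329 mV


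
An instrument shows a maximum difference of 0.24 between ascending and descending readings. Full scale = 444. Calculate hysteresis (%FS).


Hysteresis = (max difference / full scale) * 100%.
H = (0.24 / 444) * 100
H = 0.054 %FS

0.054 %FS


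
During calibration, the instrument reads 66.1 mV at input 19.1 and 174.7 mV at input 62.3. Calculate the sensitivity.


Sensitivity = (y2 - y1) / (x2 - x1).
S = (174.7 - 66.1) / (62.3 - 19.1)
S = 108.6 / 43.2
S = 2.5139 mV/unit

2.5139 mV/unit


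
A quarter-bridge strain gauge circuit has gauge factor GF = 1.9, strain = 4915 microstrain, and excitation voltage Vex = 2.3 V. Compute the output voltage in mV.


Quarter bridge output: Vout = (GF * epsilon * Vex) / 4.
Vout = (1.9 * 4915e-6 * 2.3) / 4
Vout = 0.02147855 / 4 V
Vout = 0.00536964 V = 5.3696 mV

5.3696 mV


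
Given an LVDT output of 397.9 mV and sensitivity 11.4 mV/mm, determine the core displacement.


Displacement = Vout / sensitivity.
d = 397.9 / 11.4
d = 34.904 mm

34.904 mm


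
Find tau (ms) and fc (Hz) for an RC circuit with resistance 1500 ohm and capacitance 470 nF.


Time constant: tau = R * C.
tau = 1500 * 4.70e-07 = 0.000705 s
tau = 0.705 ms
Cutoff frequency: fc = 1 / (2*pi*R*C).
fc = 1 / (2*pi*0.000705) = 225.75 Hz

tau = 0.705 ms, fc = 225.75 Hz


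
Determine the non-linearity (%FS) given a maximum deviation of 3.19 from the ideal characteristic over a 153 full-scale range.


Linearity error = (max deviation / full scale) * 100%.
Linearity = (3.19 / 153) * 100
Linearity = 2.085 %FS

2.085 %FS


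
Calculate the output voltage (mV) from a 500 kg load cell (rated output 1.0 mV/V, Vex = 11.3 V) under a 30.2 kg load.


Vout = rated_output * Vex * (load / capacity).
Vout = 1.0 * 11.3 * (30.2 / 500)
Vout = 1.0 * 11.3 * 0.0604
Vout = 0.683 mV

0.683 mV


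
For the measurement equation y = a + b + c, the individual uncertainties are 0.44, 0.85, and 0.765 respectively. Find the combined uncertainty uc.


For a sum of independent quantities, uc = sqrt(u1^2 + u2^2 + u3^2).
uc = sqrt(0.44^2 + 0.85^2 + 0.765^2)
uc = sqrt(0.1936 + 0.7225 + 0.585225)
uc = 1.2253

1.2253


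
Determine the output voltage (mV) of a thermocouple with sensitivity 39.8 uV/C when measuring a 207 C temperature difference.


The thermocouple output V = sensitivity * dT.
V = 39.8 uV/C * 207 C
V = 8238.6 uV
V = 8.239 mV

8.239 mV


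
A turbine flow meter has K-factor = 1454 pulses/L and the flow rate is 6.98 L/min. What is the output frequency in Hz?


Frequency = K * Q / 60 (converting L/min to L/s).
f = 1454 * 6.98 / 60
f = 10148.92 / 60
f = 169.15 Hz

169.15 Hz


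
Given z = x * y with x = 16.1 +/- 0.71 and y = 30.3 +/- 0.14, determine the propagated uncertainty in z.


For a product z = x*y, the relative uncertainty is:
uz/z = sqrt((ux/x)^2 + (uy/y)^2)
Relative uncertainties: ux/x = 0.71/16.1 = 0.044099
uy/y = 0.14/30.3 = 0.00462
z = 16.1 * 30.3 = 487.8
uz = 487.8 * sqrt(0.044099^2 + 0.00462^2) = 21.631

21.631


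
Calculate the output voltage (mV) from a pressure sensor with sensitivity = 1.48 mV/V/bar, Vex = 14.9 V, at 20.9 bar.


Output = sensitivity * Vex * P.
Vout = 1.48 * 14.9 * 20.9
Vout = 22.052 * 20.9
Vout = 460.89 mV

460.89 mV


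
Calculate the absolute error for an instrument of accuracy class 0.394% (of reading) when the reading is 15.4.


Absolute error = (accuracy% / 100) * reading.
Error = (0.394 / 100) * 15.4
Error = 0.00394 * 15.4
Error = 0.0607

0.0607


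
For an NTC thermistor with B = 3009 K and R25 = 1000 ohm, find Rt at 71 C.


NTC thermistor equation: Rt = R25 * exp(B * (1/T - 1/T25)).
T in Kelvin: 344.15 K, T25 = 298.15 K
1/T - 1/T25 = 1/344.15 - 1/298.15 = -0.00044831
B * (1/T - 1/T25) = 3009 * -0.00044831 = -1.349
Rt = 1000 * exp(-1.349) = 259.5 ohm

259.5 ohm


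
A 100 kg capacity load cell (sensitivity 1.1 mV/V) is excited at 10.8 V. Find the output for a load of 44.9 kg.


Vout = rated_output * Vex * (load / capacity).
Vout = 1.1 * 10.8 * (44.9 / 100)
Vout = 1.1 * 10.8 * 0.449
Vout = 5.334 mV

5.334 mV


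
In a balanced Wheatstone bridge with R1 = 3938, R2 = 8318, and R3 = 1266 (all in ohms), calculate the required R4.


At balance: R1*R4 = R2*R3, so R4 = R2*R3/R1.
R4 = 8318 * 1266 / 3938
R4 = 10530588 / 3938
R4 = 2674.1 ohm

2674.1 ohm


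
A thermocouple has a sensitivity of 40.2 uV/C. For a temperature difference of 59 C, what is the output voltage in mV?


The thermocouple output V = sensitivity * dT.
V = 40.2 uV/C * 59 C
V = 2371.8 uV
V = 2.372 mV

2.372 mV


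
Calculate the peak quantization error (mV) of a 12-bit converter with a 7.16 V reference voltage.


The maximum quantization error is +/- LSB/2.
LSB = Vref / 2^n = 7.16 / 4096 = 0.00174805 V
Max error = LSB / 2 = 0.00174805 / 2 = 0.00087402 V
Max error = 0.874 mV

0.874 mV


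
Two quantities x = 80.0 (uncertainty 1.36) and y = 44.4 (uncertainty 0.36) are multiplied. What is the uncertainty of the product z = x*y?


For a product z = x*y, the relative uncertainty is:
uz/z = sqrt((ux/x)^2 + (uy/y)^2)
Relative uncertainties: ux/x = 1.36/80.0 = 0.017
uy/y = 0.36/44.4 = 0.008108
z = 80.0 * 44.4 = 3552.0
uz = 3552.0 * sqrt(0.017^2 + 0.008108^2) = 66.9

66.9


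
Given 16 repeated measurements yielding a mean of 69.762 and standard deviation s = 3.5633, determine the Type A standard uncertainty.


The standard uncertainty for Type A evaluation is u = s / sqrt(n).
u = 3.5633 / sqrt(16)
u = 3.5633 / 4.0
u = 0.8908

0.8908


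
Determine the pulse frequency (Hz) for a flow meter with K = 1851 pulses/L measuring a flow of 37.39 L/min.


Frequency = K * Q / 60 (converting L/min to L/s).
f = 1851 * 37.39 / 60
f = 69208.89 / 60
f = 1153.48 Hz

1153.48 Hz


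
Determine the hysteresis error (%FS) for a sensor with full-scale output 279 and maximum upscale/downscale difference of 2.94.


Hysteresis = (max difference / full scale) * 100%.
H = (2.94 / 279) * 100
H = 1.054 %FS

1.054 %FS


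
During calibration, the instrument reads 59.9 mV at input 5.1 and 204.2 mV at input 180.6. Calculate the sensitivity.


Sensitivity = (y2 - y1) / (x2 - x1).
S = (204.2 - 59.9) / (180.6 - 5.1)
S = 144.3 / 175.5
S = 0.8222 mV/unit

0.8222 mV/unit


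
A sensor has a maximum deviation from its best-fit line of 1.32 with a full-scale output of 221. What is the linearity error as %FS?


Linearity error = (max deviation / full scale) * 100%.
Linearity = (1.32 / 221) * 100
Linearity = 0.597 %FS

0.597 %FS


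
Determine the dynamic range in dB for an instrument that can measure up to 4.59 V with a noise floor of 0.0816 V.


Dynamic range = 20 * log10(Vmax / Vnoise).
DR = 20 * log10(4.59 / 0.0816)
DR = 20 * log10(56.25)
DR = 35.0 dB

35.0 dB


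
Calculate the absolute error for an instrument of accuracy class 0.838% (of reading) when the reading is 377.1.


Absolute error = (accuracy% / 100) * reading.
Error = (0.838 / 100) * 377.1
Error = 0.00838 * 377.1
Error = 3.1601

3.1601


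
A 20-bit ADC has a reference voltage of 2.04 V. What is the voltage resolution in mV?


The resolution (LSB) of an ADC is Vref / 2^n.
LSB = 2.04 / 2^20
LSB = 2.04 / 1048576
LSB = 1.95e-06 V = 0.0019455 mV

0.0019455 mV


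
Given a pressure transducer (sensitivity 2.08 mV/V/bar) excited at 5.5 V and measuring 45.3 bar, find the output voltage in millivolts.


Output = sensitivity * Vex * P.
Vout = 2.08 * 5.5 * 45.3
Vout = 11.44 * 45.3
Vout = 518.23 mV

518.23 mV


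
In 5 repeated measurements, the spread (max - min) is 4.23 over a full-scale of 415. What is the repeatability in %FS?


Repeatability = (spread / full scale) * 100%.
R = (4.23 / 415) * 100
R = 1.019 %FS

1.019 %FS


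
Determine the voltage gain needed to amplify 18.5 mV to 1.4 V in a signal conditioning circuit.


Gain = Vout / Vin (converting to same units).
G = 1.4 V / 18.5 mV
G = 1400.0 mV / 18.5 mV
G = 75.68

75.68


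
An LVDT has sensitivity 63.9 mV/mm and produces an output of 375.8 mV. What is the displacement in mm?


Displacement = Vout / sensitivity.
d = 375.8 / 63.9
d = 5.881 mm

5.881 mm


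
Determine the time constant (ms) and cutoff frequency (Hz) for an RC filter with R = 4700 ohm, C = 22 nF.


Time constant: tau = R * C.
tau = 4700 * 2.20e-08 = 0.0001034 s
tau = 0.1034 ms
Cutoff frequency: fc = 1 / (2*pi*R*C).
fc = 1 / (2*pi*0.0001034) = 1539.22 Hz

tau = 0.1034 ms, fc = 1539.22 Hz


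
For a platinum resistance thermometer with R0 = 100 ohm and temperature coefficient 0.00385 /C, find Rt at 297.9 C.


The RTD equation: Rt = R0 * (1 + alpha * T).
Rt = 100 * (1 + 0.00385 * 297.9)
Rt = 100 * (1 + 1.146915)
Rt = 100 * 2.146915
Rt = 214.691 ohm

214.691 ohm


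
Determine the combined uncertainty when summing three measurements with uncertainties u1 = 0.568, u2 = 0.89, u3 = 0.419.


For a sum of independent quantities, uc = sqrt(u1^2 + u2^2 + u3^2).
uc = sqrt(0.568^2 + 0.89^2 + 0.419^2)
uc = sqrt(0.322624 + 0.7921 + 0.175561)
uc = 1.1359

1.1359


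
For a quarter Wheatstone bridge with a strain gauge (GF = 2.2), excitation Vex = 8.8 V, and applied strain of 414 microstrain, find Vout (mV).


Quarter bridge output: Vout = (GF * epsilon * Vex) / 4.
Vout = (2.2 * 414e-6 * 8.8) / 4
Vout = 0.00801504 / 4 V
Vout = 0.00200376 V = 2.0038 mV

2.0038 mV


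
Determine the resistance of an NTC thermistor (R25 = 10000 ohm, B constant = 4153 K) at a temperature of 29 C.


NTC thermistor equation: Rt = R25 * exp(B * (1/T - 1/T25)).
T in Kelvin: 302.15 K, T25 = 298.15 K
1/T - 1/T25 = 1/302.15 - 1/298.15 = -4.44e-05
B * (1/T - 1/T25) = 4153 * -4.44e-05 = -0.1844
Rt = 10000 * exp(-0.1844) = 8316.0 ohm

8316.0 ohm


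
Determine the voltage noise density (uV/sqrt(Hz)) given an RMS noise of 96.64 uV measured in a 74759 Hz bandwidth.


Noise spectral density = Vrms / sqrt(BW).
NSD = 96.64 / sqrt(74759)
NSD = 96.64 / 273.4209
NSD = 0.3534 uV/sqrt(Hz)

0.3534 uV/sqrt(Hz)


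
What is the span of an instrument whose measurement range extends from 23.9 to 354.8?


Span = upper range - lower range.
Span = 354.8 - (23.9)
Span = 330.9

330.9


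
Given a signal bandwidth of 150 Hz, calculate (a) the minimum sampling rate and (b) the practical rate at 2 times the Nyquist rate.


By Nyquist theorem, fs_min = 2 * fmax.
fs_min = 2 * 150 = 300 Hz
Practical rate = 2 * fs_min = 2 * 300 = 600 Hz

fs_min = 300 Hz, fs_practical = 600 Hz


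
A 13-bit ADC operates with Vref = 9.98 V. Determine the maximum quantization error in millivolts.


The maximum quantization error is +/- LSB/2.
LSB = Vref / 2^n = 9.98 / 8192 = 0.00121826 V
Max error = LSB / 2 = 0.00121826 / 2 = 0.00060913 V
Max error = 0.6091 mV

0.6091 mV


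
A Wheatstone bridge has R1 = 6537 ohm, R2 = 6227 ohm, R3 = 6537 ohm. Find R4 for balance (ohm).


At balance: R1*R4 = R2*R3, so R4 = R2*R3/R1.
R4 = 6227 * 6537 / 6537
R4 = 40705899 / 6537
R4 = 6227.0 ohm

6227.0 ohm


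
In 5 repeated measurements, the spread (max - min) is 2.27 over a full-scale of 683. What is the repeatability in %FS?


Repeatability = (spread / full scale) * 100%.
R = (2.27 / 683) * 100
R = 0.332 %FS

0.332 %FS


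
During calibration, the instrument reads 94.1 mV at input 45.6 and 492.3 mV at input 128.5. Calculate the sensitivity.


Sensitivity = (y2 - y1) / (x2 - x1).
S = (492.3 - 94.1) / (128.5 - 45.6)
S = 398.2 / 82.9
S = 4.8034 mV/unit

4.8034 mV/unit


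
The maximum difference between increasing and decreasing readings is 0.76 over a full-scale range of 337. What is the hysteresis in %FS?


Hysteresis = (max difference / full scale) * 100%.
H = (0.76 / 337) * 100
H = 0.226 %FS

0.226 %FS


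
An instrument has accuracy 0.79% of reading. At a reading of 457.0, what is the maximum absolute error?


Absolute error = (accuracy% / 100) * reading.
Error = (0.79 / 100) * 457.0
Error = 0.0079 * 457.0
Error = 3.6103

3.6103


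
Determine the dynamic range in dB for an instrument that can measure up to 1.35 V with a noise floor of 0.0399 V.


Dynamic range = 20 * log10(Vmax / Vnoise).
DR = 20 * log10(1.35 / 0.0399)
DR = 20 * log10(33.83)
DR = 30.59 dB

30.59 dB


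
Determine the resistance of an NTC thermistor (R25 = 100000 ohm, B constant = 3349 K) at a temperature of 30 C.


NTC thermistor equation: Rt = R25 * exp(B * (1/T - 1/T25)).
T in Kelvin: 303.15 K, T25 = 298.15 K
1/T - 1/T25 = 1/303.15 - 1/298.15 = -5.532e-05
B * (1/T - 1/T25) = 3349 * -5.532e-05 = -0.1853
Rt = 100000 * exp(-0.1853) = 83088.4 ohm

83088.4 ohm


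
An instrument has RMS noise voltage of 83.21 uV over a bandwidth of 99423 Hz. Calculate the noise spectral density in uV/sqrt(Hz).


Noise spectral density = Vrms / sqrt(BW).
NSD = 83.21 / sqrt(99423)
NSD = 83.21 / 315.3141
NSD = 0.2639 uV/sqrt(Hz)

0.2639 uV/sqrt(Hz)


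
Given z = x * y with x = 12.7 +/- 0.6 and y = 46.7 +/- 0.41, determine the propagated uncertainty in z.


For a product z = x*y, the relative uncertainty is:
uz/z = sqrt((ux/x)^2 + (uy/y)^2)
Relative uncertainties: ux/x = 0.6/12.7 = 0.047244
uy/y = 0.41/46.7 = 0.008779
z = 12.7 * 46.7 = 593.1
uz = 593.1 * sqrt(0.047244^2 + 0.008779^2) = 28.5

28.5


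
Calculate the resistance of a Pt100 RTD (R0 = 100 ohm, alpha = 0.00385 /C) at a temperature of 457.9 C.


The RTD equation: Rt = R0 * (1 + alpha * T).
Rt = 100 * (1 + 0.00385 * 457.9)
Rt = 100 * (1 + 1.762915)
Rt = 100 * 2.762915
Rt = 276.291 ohm

276.291 ohm


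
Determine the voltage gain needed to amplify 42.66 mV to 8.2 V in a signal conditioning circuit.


Gain = Vout / Vin (converting to same units).
G = 8.2 V / 42.66 mV
G = 8200.0 mV / 42.66 mV
G = 192.22

192.22


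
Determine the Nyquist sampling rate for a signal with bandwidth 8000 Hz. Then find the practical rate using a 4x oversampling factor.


By Nyquist theorem, fs_min = 2 * fmax.
fs_min = 2 * 8000 = 16000 Hz
Practical rate = 4 * fs_min = 4 * 16000 = 64000 Hz

fs_min = 16000 Hz, fs_practical = 64000 Hz


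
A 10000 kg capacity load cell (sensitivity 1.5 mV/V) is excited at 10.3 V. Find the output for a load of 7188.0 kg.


Vout = rated_output * Vex * (load / capacity).
Vout = 1.5 * 10.3 * (7188.0 / 10000)
Vout = 1.5 * 10.3 * 0.7188
Vout = 11.105 mV

11.105 mV


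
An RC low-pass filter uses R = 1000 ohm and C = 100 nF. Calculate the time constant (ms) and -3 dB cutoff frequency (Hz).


Time constant: tau = R * C.
tau = 1000 * 1.00e-07 = 0.0001 s
tau = 0.1 ms
Cutoff frequency: fc = 1 / (2*pi*R*C).
fc = 1 / (2*pi*0.0001) = 1591.55 Hz

tau = 0.1 ms, fc = 1591.55 Hz


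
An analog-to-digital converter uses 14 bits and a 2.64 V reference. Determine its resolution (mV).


The resolution (LSB) of an ADC is Vref / 2^n.
LSB = 2.64 / 2^14
LSB = 2.64 / 16384
LSB = 0.00016113 V = 0.16113281 mV

0.16113281 mV


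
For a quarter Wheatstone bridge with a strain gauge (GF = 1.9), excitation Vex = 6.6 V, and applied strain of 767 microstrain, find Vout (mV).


Quarter bridge output: Vout = (GF * epsilon * Vex) / 4.
Vout = (1.9 * 767e-6 * 6.6) / 4
Vout = 0.00961818 / 4 V
Vout = 0.00240454 V = 2.4045 mV

2.4045 mV


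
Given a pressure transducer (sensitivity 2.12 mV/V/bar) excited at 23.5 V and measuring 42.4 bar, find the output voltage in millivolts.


Output = sensitivity * Vex * P.
Vout = 2.12 * 23.5 * 42.4
Vout = 49.82 * 42.4
Vout = 2112.37 mV

2112.37 mV


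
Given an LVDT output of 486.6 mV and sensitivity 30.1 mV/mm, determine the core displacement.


Displacement = Vout / sensitivity.
d = 486.6 / 30.1
d = 16.166 mm

16.166 mm


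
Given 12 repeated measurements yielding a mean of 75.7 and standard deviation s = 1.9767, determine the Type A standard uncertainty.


The standard uncertainty for Type A evaluation is u = s / sqrt(n).
u = 1.9767 / sqrt(12)
u = 1.9767 / 3.4641
u = 0.5706

0.5706


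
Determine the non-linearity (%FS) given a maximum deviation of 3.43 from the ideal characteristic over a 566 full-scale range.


Linearity error = (max deviation / full scale) * 100%.
Linearity = (3.43 / 566) * 100
Linearity = 0.606 %FS

0.606 %FS


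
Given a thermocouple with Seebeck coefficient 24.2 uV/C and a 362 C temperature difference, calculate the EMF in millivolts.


The thermocouple output V = sensitivity * dT.
V = 24.2 uV/C * 362 C
V = 8760.4 uV
V = 8.76 mV

8.76 mV


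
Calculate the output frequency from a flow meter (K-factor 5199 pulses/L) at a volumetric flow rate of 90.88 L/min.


Frequency = K * Q / 60 (converting L/min to L/s).
f = 5199 * 90.88 / 60
f = 472485.12 / 60
f = 7874.75 Hz

7874.75 Hz


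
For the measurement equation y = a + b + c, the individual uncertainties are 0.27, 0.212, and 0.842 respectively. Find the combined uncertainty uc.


For a sum of independent quantities, uc = sqrt(u1^2 + u2^2 + u3^2).
uc = sqrt(0.27^2 + 0.212^2 + 0.842^2)
uc = sqrt(0.0729 + 0.044944 + 0.708964)
uc = 0.9093

0.9093


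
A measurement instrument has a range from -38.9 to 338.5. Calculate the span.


Span = upper range - lower range.
Span = 338.5 - (-38.9)
Span = 377.4

377.4


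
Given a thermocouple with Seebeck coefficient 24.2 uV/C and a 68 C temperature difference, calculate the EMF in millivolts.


The thermocouple output V = sensitivity * dT.
V = 24.2 uV/C * 68 C
V = 1645.6 uV
V = 1.646 mV

1.646 mV


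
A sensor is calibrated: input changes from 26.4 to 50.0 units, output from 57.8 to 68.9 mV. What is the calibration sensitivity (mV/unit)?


Sensitivity = (y2 - y1) / (x2 - x1).
S = (68.9 - 57.8) / (50.0 - 26.4)
S = 11.1 / 23.6
S = 0.4703 mV/unit

0.4703 mV/unit


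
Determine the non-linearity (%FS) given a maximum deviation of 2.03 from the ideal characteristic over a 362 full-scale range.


Linearity error = (max deviation / full scale) * 100%.
Linearity = (2.03 / 362) * 100
Linearity = 0.561 %FS

0.561 %FS


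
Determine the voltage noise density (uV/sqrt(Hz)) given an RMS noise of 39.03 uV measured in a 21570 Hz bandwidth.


Noise spectral density = Vrms / sqrt(BW).
NSD = 39.03 / sqrt(21570)
NSD = 39.03 / 146.8673
NSD = 0.2658 uV/sqrt(Hz)

0.2658 uV/sqrt(Hz)


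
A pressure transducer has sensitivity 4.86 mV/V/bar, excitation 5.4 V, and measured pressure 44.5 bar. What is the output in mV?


Output = sensitivity * Vex * P.
Vout = 4.86 * 5.4 * 44.5
Vout = 26.244 * 44.5
Vout = 1167.86 mV

1167.86 mV


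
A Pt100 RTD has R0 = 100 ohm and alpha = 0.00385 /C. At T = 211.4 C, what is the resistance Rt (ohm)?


The RTD equation: Rt = R0 * (1 + alpha * T).
Rt = 100 * (1 + 0.00385 * 211.4)
Rt = 100 * (1 + 0.81389)
Rt = 100 * 1.81389
Rt = 181.389 ohm

181.389 ohm


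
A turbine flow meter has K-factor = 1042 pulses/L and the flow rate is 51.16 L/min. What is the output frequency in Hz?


Frequency = K * Q / 60 (converting L/min to L/s).
f = 1042 * 51.16 / 60
f = 53308.72 / 60
f = 888.48 Hz

888.48 Hz


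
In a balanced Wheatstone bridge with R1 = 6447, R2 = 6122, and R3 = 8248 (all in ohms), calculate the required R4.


At balance: R1*R4 = R2*R3, so R4 = R2*R3/R1.
R4 = 6122 * 8248 / 6447
R4 = 50494256 / 6447
R4 = 7832.21 ohm

7832.21 ohm


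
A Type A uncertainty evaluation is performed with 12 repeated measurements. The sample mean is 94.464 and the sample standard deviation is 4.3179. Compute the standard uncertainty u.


The standard uncertainty for Type A evaluation is u = s / sqrt(n).
u = 4.3179 / sqrt(12)
u = 4.3179 / 3.4641
u = 1.2465

1.2465


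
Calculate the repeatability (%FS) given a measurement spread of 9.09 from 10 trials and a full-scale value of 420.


Repeatability = (spread / full scale) * 100%.
R = (9.09 / 420) * 100
R = 2.164 %FS

2.164 %FS


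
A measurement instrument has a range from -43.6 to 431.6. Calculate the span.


Span = upper range - lower range.
Span = 431.6 - (-43.6)
Span = 475.2

475.2


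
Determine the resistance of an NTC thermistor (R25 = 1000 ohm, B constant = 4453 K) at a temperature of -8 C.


NTC thermistor equation: Rt = R25 * exp(B * (1/T - 1/T25)).
T in Kelvin: 265.15 K, T25 = 298.15 K
1/T - 1/T25 = 1/265.15 - 1/298.15 = 0.00041743
B * (1/T - 1/T25) = 4453 * 0.00041743 = 1.8588
Rt = 1000 * exp(1.8588) = 6416.2 ohm

6416.2 ohm


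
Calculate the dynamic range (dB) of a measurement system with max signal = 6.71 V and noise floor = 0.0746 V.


Dynamic range = 20 * log10(Vmax / Vnoise).
DR = 20 * log10(6.71 / 0.0746)
DR = 20 * log10(89.95)
DR = 39.08 dB

39.08 dB


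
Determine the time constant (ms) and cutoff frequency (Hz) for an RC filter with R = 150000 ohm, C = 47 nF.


Time constant: tau = R * C.
tau = 150000 * 4.70e-08 = 0.00705 s
tau = 7.05 ms
Cutoff frequency: fc = 1 / (2*pi*R*C).
fc = 1 / (2*pi*0.00705) = 22.58 Hz

tau = 7.05 ms, fc = 22.58 Hz


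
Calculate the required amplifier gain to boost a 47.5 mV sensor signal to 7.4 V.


Gain = Vout / Vin (converting to same units).
G = 7.4 V / 47.5 mV
G = 7400.0 mV / 47.5 mV
G = 155.79

155.79


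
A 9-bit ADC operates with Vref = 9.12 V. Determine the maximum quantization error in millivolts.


The maximum quantization error is +/- LSB/2.
LSB = Vref / 2^n = 9.12 / 512 = 0.0178125 V
Max error = LSB / 2 = 0.0178125 / 2 = 0.00890625 V
Max error = 8.9062 mV

8.9062 mV


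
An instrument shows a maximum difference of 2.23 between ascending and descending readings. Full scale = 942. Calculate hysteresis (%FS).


Hysteresis = (max difference / full scale) * 100%.
H = (2.23 / 942) * 100
H = 0.237 %FS

0.237 %FS


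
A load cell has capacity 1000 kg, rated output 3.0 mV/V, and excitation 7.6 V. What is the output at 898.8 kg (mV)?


Vout = rated_output * Vex * (load / capacity).
Vout = 3.0 * 7.6 * (898.8 / 1000)
Vout = 3.0 * 7.6 * 0.8988
Vout = 20.493 mV

20.493 mV


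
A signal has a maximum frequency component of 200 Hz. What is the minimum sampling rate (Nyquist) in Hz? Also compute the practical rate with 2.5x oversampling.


By Nyquist theorem, fs_min = 2 * fmax.
fs_min = 2 * 200 = 400 Hz
Practical rate = 2.5 * fs_min = 2.5 * 400 = 1000 Hz

fs_min = 400 Hz, fs_practical = 1000 Hz


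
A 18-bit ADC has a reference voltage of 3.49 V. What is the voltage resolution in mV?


The resolution (LSB) of an ADC is Vref / 2^n.
LSB = 3.49 / 2^18
LSB = 3.49 / 262144
LSB = 1.331e-05 V = 0.01331329 mV

0.01331329 mV


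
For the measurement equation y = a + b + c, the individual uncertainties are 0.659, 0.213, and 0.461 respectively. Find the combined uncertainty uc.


For a sum of independent quantities, uc = sqrt(u1^2 + u2^2 + u3^2).
uc = sqrt(0.659^2 + 0.213^2 + 0.461^2)
uc = sqrt(0.434281 + 0.045369 + 0.212521)
uc = 0.832

0.832


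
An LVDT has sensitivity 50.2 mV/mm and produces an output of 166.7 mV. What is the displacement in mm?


Displacement = Vout / sensitivity.
d = 166.7 / 50.2
d = 3.321 mm

3.321 mm


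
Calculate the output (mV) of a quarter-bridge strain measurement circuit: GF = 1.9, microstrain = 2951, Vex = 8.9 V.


Quarter bridge output: Vout = (GF * epsilon * Vex) / 4.
Vout = (1.9 * 2951e-6 * 8.9) / 4
Vout = 0.04990141 / 4 V
Vout = 0.01247535 V = 12.4754 mV

12.4754 mV


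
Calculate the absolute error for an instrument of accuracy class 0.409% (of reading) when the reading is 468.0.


Absolute error = (accuracy% / 100) * reading.
Error = (0.409 / 100) * 468.0
Error = 0.00409 * 468.0
Error = 1.9141

1.9141


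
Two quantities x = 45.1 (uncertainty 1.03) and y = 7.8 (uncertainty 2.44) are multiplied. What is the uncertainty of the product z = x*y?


For a product z = x*y, the relative uncertainty is:
uz/z = sqrt((ux/x)^2 + (uy/y)^2)
Relative uncertainties: ux/x = 1.03/45.1 = 0.022838
uy/y = 2.44/7.8 = 0.312821
z = 45.1 * 7.8 = 351.8
uz = 351.8 * sqrt(0.022838^2 + 0.312821^2) = 110.337

110.337


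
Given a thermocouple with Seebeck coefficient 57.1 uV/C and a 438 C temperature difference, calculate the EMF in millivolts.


The thermocouple output V = sensitivity * dT.
V = 57.1 uV/C * 438 C
V = 25009.8 uV
V = 25.01 mV

25.01 mV


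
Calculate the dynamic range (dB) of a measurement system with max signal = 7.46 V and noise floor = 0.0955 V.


Dynamic range = 20 * log10(Vmax / Vnoise).
DR = 20 * log10(7.46 / 0.0955)
DR = 20 * log10(78.12)
DR = 37.85 dB

37.85 dB


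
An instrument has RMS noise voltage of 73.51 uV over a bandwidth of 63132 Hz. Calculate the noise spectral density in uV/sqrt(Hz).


Noise spectral density = Vrms / sqrt(BW).
NSD = 73.51 / sqrt(63132)
NSD = 73.51 / 251.2608
NSD = 0.2926 uV/sqrt(Hz)

0.2926 uV/sqrt(Hz)


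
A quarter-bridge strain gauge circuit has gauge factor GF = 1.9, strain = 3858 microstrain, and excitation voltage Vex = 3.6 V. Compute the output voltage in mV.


Quarter bridge output: Vout = (GF * epsilon * Vex) / 4.
Vout = (1.9 * 3858e-6 * 3.6) / 4
Vout = 0.02638872 / 4 V
Vout = 0.00659718 V = 6.5972 mV

6.5972 mV


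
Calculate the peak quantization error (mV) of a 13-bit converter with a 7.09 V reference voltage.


The maximum quantization error is +/- LSB/2.
LSB = Vref / 2^n = 7.09 / 8192 = 0.00086548 V
Max error = LSB / 2 = 0.00086548 / 2 = 0.00043274 V
Max error = 0.4327 mV

0.4327 mV


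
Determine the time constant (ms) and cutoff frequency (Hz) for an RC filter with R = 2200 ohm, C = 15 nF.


Time constant: tau = R * C.
tau = 2200 * 1.50e-08 = 3.3e-05 s
tau = 0.033 ms
Cutoff frequency: fc = 1 / (2*pi*R*C).
fc = 1 / (2*pi*3.3e-05) = 4822.88 Hz

tau = 0.033 ms, fc = 4822.88 Hz


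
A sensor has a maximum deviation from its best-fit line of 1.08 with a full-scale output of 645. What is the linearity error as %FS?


Linearity error = (max deviation / full scale) * 100%.
Linearity = (1.08 / 645) * 100
Linearity = 0.167 %FS

0.167 %FS


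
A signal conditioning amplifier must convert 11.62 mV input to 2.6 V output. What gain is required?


Gain = Vout / Vin (converting to same units).
G = 2.6 V / 11.62 mV
G = 2600.0 mV / 11.62 mV
G = 223.75

223.75


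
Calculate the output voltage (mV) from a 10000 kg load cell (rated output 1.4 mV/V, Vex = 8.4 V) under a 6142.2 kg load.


Vout = rated_output * Vex * (load / capacity).
Vout = 1.4 * 8.4 * (6142.2 / 10000)
Vout = 1.4 * 8.4 * 0.61422
Vout = 7.223 mV

7.223 mV


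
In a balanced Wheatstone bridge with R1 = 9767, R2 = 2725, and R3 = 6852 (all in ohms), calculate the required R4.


At balance: R1*R4 = R2*R3, so R4 = R2*R3/R1.
R4 = 2725 * 6852 / 9767
R4 = 18671700 / 9767
R4 = 1911.71 ohm

1911.71 ohm


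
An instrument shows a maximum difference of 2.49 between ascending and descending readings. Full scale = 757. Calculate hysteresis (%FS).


Hysteresis = (max difference / full scale) * 100%.
H = (2.49 / 757) * 100
H = 0.329 %FS

0.329 %FS


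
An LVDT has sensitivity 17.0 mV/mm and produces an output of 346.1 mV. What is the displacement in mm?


Displacement = Vout / sensitivity.
d = 346.1 / 17.0
d = 20.359 mm

20.359 mm


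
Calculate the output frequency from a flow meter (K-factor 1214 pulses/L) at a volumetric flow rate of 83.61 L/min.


Frequency = K * Q / 60 (converting L/min to L/s).
f = 1214 * 83.61 / 60
f = 101502.54 / 60
f = 1691.71 Hz

1691.71 Hz


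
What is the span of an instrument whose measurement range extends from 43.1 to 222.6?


Span = upper range - lower range.
Span = 222.6 - (43.1)
Span = 179.5

179.5


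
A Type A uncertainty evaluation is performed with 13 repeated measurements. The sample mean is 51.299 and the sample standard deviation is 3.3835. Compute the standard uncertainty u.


The standard uncertainty for Type A evaluation is u = s / sqrt(n).
u = 3.3835 / sqrt(13)
u = 3.3835 / 3.6056
u = 0.9384

0.9384


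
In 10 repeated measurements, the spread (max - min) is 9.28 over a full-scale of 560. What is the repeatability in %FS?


Repeatability = (spread / full scale) * 100%.
R = (9.28 / 560) * 100
R = 1.657 %FS

1.657 %FS


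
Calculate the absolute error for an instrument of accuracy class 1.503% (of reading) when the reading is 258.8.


Absolute error = (accuracy% / 100) * reading.
Error = (1.503 / 100) * 258.8
Error = 0.01503 * 258.8
Error = 3.8898

3.8898


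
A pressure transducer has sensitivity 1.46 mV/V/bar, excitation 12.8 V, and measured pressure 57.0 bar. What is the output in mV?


Output = sensitivity * Vex * P.
Vout = 1.46 * 12.8 * 57.0
Vout = 18.688 * 57.0
Vout = 1065.22 mV

1065.22 mV


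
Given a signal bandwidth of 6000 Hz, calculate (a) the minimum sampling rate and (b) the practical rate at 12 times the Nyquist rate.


By Nyquist theorem, fs_min = 2 * fmax.
fs_min = 2 * 6000 = 12000 Hz
Practical rate = 12 * fs_min = 12 * 12000 = 144000 Hz

fs_min = 12000 Hz, fs_practical = 144000 Hz


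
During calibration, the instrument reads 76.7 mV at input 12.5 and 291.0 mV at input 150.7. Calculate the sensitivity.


Sensitivity = (y2 - y1) / (x2 - x1).
S = (291.0 - 76.7) / (150.7 - 12.5)
S = 214.3 / 138.2
S = 1.5507 mV/unit

1.5507 mV/unit


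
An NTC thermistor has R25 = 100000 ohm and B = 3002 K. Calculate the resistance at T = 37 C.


NTC thermistor equation: Rt = R25 * exp(B * (1/T - 1/T25)).
T in Kelvin: 310.15 K, T25 = 298.15 K
1/T - 1/T25 = 1/310.15 - 1/298.15 = -0.00012977
B * (1/T - 1/T25) = 3002 * -0.00012977 = -0.3896
Rt = 100000 * exp(-0.3896) = 67734.8 ohm

67734.8 ohm


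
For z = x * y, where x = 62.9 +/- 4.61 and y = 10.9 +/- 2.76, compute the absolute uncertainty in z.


For a product z = x*y, the relative uncertainty is:
uz/z = sqrt((ux/x)^2 + (uy/y)^2)
Relative uncertainties: ux/x = 4.61/62.9 = 0.073291
uy/y = 2.76/10.9 = 0.253211
z = 62.9 * 10.9 = 685.6
uz = 685.6 * sqrt(0.073291^2 + 0.253211^2) = 180.73

180.73


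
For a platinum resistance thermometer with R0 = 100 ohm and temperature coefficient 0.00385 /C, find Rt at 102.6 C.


The RTD equation: Rt = R0 * (1 + alpha * T).
Rt = 100 * (1 + 0.00385 * 102.6)
Rt = 100 * (1 + 0.39501)
Rt = 100 * 1.39501
Rt = 139.501 ohm

139.501 ohm


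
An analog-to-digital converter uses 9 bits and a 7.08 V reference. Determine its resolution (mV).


The resolution (LSB) of an ADC is Vref / 2^n.
LSB = 7.08 / 2^9
LSB = 7.08 / 512
LSB = 0.01382813 V = 13.828125 mV

13.828125 mV


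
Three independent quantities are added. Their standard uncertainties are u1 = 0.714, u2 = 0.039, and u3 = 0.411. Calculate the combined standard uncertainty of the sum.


For a sum of independent quantities, uc = sqrt(u1^2 + u2^2 + u3^2).
uc = sqrt(0.714^2 + 0.039^2 + 0.411^2)
uc = sqrt(0.509796 + 0.001521 + 0.168921)
uc = 0.8248

0.8248


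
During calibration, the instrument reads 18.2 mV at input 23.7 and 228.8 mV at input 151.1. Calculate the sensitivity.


Sensitivity = (y2 - y1) / (x2 - x1).
S = (228.8 - 18.2) / (151.1 - 23.7)
S = 210.6 / 127.4
S = 1.6531 mV/unit

1.6531 mV/unit


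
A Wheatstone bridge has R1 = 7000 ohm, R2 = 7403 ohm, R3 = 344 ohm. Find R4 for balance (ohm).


At balance: R1*R4 = R2*R3, so R4 = R2*R3/R1.
R4 = 7403 * 344 / 7000
R4 = 2546632 / 7000
R4 = 363.8 ohm

363.8 ohm


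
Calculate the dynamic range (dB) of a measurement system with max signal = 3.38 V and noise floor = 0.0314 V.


Dynamic range = 20 * log10(Vmax / Vnoise).
DR = 20 * log10(3.38 / 0.0314)
DR = 20 * log10(107.64)
DR = 40.64 dB

40.64 dB


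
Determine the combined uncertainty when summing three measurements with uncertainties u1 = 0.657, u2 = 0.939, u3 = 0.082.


For a sum of independent quantities, uc = sqrt(u1^2 + u2^2 + u3^2).
uc = sqrt(0.657^2 + 0.939^2 + 0.082^2)
uc = sqrt(0.431649 + 0.881721 + 0.006724)
uc = 1.149

1.149


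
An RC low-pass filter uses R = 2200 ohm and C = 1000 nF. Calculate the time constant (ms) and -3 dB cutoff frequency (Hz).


Time constant: tau = R * C.
tau = 2200 * 1.00e-06 = 0.0022 s
tau = 2.2 ms
Cutoff frequency: fc = 1 / (2*pi*R*C).
fc = 1 / (2*pi*0.0022) = 72.34 Hz

tau = 2.2 ms, fc = 72.34 Hz
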